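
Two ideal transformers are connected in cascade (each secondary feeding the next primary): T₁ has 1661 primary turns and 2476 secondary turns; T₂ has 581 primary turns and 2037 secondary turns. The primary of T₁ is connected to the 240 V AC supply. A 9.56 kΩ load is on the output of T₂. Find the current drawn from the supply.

I_supply ≈ 0.686 A

Secondary of T₁: V = 240.00 × 2476/1661 = 357.76 V.
Secondary of T₂: V = 357.76 × 2037/581 = 1254.3 V.
I_load = 1254.3/9560 = 0.13120 A, so P_out = 1254.3 × 0.13120 = 164.57 W.
All ideal ⇒ P_in = P_out, so I_supply = 164.57/240 = 0.686 A.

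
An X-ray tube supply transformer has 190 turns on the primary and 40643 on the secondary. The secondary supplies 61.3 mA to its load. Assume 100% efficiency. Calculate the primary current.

I_p ≈ 13.1 A

For an ideal transformer I_p/I_s = N_s/N_p, so I_p = 0.0613 × 40643/190 = 13.1 A.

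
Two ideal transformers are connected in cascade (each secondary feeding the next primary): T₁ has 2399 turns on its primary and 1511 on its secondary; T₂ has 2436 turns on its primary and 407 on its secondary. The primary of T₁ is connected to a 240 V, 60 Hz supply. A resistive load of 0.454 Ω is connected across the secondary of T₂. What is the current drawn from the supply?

After T₁: V = 240.00 × 1511/2399 = 151.16 V.
After T₂: V = 151.16 × 407/2436 = 25.256 V.
I_load = 25.256/0.454 = 55.630 A, so P_out = 25.256 × 55.630 = 1405.0 W.
All ideal ⇒ P_in = P_out, so I_supply = 1405.0/240 = 5.85 A.

I_supply ≈ 5.85 A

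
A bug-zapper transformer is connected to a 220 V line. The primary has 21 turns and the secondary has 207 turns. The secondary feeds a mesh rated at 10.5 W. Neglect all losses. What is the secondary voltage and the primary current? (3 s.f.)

V_s ≈ 2170 V, I_p ≈ 0.0477 A

V_s = V_p × N_s/N_p = 220 × 207/21 = 2168.6 V.
I_s = P/V_s = 10.5/2168.6 = 0.0048419 A.
I_p = I_s × N_s/N_p = 0.0048419 × 207/21 = 0.0477 A.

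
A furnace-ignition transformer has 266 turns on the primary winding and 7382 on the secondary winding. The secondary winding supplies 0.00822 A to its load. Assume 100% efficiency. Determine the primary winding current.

For an ideal transformer I_p/I_s = N_s/N_p, so I_p = 0.00822 × 7382/266 = 0.228 A.

I_p ≈ 0.228 A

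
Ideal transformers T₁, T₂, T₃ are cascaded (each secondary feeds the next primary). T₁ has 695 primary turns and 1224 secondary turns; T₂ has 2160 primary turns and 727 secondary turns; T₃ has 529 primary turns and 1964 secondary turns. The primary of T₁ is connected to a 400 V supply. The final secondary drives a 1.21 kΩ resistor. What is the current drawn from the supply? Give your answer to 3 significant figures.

I_supply ≈ 1.60 A

After T₁: V = 400.00 × 1224/695 = 704.46 V.
After T₂: V = 704.46 × 727/2160 = 237.10 V.
After T₃: V = 237.10 × 1964/529 = 880.28 V.
I_load = 880.28/1210 = 0.72751 A, so P_out = 880.28 × 0.72751 = 640.41 W.
All ideal ⇒ P_in = P_out, so I_supply = 640.41/400 = 1.60 A.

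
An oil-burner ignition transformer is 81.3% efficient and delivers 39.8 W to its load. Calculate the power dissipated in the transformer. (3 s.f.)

P_loss ≈ 9.15 W

P_in = P_out/η = 39.8/0.813 = 48.9545 W.
P_loss = P_in − P_out = 48.9545 − 39.8 = 9.15 W.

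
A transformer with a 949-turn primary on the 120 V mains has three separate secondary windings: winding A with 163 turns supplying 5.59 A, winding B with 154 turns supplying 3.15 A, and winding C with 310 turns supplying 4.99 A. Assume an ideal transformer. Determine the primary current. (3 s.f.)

I_p ≈ 3.10 A

V_A = 120 × 163/949 = 20.611 V; V_B = 120 × 154/949 = 19.473 V; V_C = 120 × 310/949 = 39.199 V.
P_out = V_A I_A + V_B I_B + V_C I_C = 20.611×5.59 + 19.473×3.15 + 39.199×4.99 = 115.22 + 61.340 + 195.60 = 372.16 W.
Ideal ⇒ P_in = P_out, so I_p = P_out/V_p = 372.16/120 = 3.10 A.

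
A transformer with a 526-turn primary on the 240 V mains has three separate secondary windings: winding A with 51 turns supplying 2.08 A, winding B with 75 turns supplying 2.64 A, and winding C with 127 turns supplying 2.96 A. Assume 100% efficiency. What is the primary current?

V_A = 240 × 51/526 = 23.270 V; V_B = 240 × 75/526 = 34.221 V; V_C = 240 × 127/526 = 57.947 V.
P_out = V_A I_A + V_B I_B + V_C I_C = 23.270×2.08 + 34.221×2.64 + 57.947×2.96 = 48.402 + 90.342 + 171.52 = 310.27 W.
Ideal ⇒ P_in = P_out, so I_p = P_out/V_p = 310.27/240 = 1.29 A.

I_p ≈ 1.29 A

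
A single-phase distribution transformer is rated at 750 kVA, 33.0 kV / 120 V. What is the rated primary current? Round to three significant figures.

I_p = S/V_p = 750000/33000 = 22.7 A.

I_p ≈ 22.7 A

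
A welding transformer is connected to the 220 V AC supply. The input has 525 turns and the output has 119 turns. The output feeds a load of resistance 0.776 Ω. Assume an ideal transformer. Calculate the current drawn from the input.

I_in ≈ 14.6 A

V_out = V_in × N_out/N_in = 220 × 119/525 = 49.867 V.
I_out = V_out/R = 49.867/0.776 = 64.261 A.
For an ideal transformer I_in N_in = I_out N_out, so I_in = 64.261 × 119/525 = 14.6 A.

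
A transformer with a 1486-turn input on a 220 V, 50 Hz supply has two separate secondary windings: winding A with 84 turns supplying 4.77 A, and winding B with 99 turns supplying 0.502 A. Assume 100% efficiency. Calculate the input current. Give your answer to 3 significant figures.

I_in ≈ 0.303 A

V_A = 220 × 84/1486 = 12.436 V; V_B = 220 × 99/1486 = 14.657 V.
P_out = V_A I_A + V_B I_B = 12.436×4.77 + 14.657×0.502 = 59.320 + 7.3577 = 66.678 W.
Ideal ⇒ P_in = P_out, so I_in = P_out/V_in = 66.678/220 = 0.303 A.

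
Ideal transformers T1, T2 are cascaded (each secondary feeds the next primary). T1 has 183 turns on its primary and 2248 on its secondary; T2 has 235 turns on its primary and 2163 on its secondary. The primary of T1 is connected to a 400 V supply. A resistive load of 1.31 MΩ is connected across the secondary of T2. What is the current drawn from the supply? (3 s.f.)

Secondary of T1: V = 400.00 × 2248/183 = 4913.7 V.
Secondary of T2: V = 4913.7 × 2163/235 = 45227 V.
I_load = 45227/(1.31×10^6) = 0.034524 A, so P_out = 45227 × 0.034524 = 1561.4 W.
All ideal ⇒ P_in = P_out, so I_supply = 1561.4/400 = 3.90 A.

I_supply ≈ 3.90 A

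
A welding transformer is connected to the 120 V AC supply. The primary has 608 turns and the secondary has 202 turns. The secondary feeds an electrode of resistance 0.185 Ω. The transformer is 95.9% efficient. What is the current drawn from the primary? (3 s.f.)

V_s = 120 × 202/608 = 39.868 V.
I_s = V_s/R = 39.868/0.185 = 215.50 A.
P_out = V_s I_s = 39.868 × 215.50 = 8591.8 W.
P_in = P_out/η = 8591.8/0.959 = 8959.2 W.
I_p = P_in/V_p = 8959.2/120 = 74.7 A.

I_p ≈ 74.7 A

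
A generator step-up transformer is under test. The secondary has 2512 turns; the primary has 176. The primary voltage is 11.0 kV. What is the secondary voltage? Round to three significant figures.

V_s ≈ 157000 V

V_s/V_p = N_s/N_p, so V_s = 11000 × 2512/176 = 157000 V.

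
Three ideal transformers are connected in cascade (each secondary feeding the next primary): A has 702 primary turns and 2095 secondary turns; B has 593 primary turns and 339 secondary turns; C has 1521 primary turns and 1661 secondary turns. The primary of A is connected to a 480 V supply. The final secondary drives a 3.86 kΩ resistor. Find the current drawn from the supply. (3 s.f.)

I_supply ≈ 0.432 A

After A: V = 480.00 × 2095/702 = 1432.5 V.
After B: V = 1432.5 × 339/593 = 818.90 V.
After C: V = 818.90 × 1661/1521 = 894.28 V.
I_load = 894.28/3860 = 0.23168 A, so P_out = 894.28 × 0.23168 = 207.19 W.
All ideal ⇒ P_in = P_out, so I_supply = 207.19/480 = 0.432 A.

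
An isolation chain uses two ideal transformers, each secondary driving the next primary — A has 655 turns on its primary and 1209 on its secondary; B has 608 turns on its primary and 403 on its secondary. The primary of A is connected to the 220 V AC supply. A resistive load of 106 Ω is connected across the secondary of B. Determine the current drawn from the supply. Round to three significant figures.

Secondary of A: V = 220.00 × 1209/655 = 406.08 V.
Secondary of B: V = 406.08 × 403/608 = 269.16 V.
I_load = 269.16/106 = 2.5392 A, so P_out = 269.16 × 2.5392 = 683.46 W.
All ideal ⇒ P_in = P_out, so I_supply = 683.46/220 = 3.11 A.

I_supply ≈ 3.11 A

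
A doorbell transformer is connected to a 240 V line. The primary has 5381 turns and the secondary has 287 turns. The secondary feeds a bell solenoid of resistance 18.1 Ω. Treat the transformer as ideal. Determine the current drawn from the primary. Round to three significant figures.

I_p ≈ 0.0377 A

V_s = V_p × N_s/N_p = 240 × 287/5381 = 12.801 V.
I_s = V_s/R = 12.801/18.1 = 0.70722 A.
For an ideal transformer I_p N_p = I_s N_s, so I_p = 0.70722 × 287/5381 = 0.0377 A.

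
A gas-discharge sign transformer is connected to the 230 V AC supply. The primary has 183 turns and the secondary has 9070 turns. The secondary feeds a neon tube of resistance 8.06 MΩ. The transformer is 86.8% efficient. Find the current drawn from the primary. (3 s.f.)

I_p ≈ 0.0808 A

V_s = 230 × 9070/183 = 11399 V.
I_s = V_s/R = 11399/(8.06×10^6) = 0.0014143 A.
P_out = V_s I_s = 11399 × 0.0014143 = 16.123 W.
P_in = P_out/η = 16.123/0.868 = 18.574 W.
I_p = P_in/V_p = 18.574/230 = 0.0808 A.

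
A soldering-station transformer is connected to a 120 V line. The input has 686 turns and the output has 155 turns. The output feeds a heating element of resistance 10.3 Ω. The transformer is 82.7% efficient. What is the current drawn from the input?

V_out = 120 × 155/686 = 27.114 V.
I_out = V_out/R = 27.114/10.3 = 2.6324 A.
P_out = V_out I_out = 27.114 × 2.6324 = 71.374 W.
P_in = P_out/η = 71.374/0.827 = 86.305 W.
I_in = P_in/V_in = 86.305/120 = 0.719 A.

I_in ≈ 0.719 A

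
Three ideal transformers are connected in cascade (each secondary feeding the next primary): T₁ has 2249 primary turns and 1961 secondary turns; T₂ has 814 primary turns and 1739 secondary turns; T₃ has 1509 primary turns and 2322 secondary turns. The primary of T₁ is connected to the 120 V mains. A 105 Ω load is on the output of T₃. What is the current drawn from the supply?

After T₁: V = 120.00 × 1961/2249 = 104.63 V.
After T₂: V = 104.63 × 1739/814 = 223.53 V.
After T₃: V = 223.53 × 2322/1509 = 343.97 V.
I_load = 343.97/105 = 3.2759 A, so P_out = 343.97 × 3.2759 = 1126.8 W.
All ideal ⇒ P_in = P_out, so I_supply = 1126.8/120 = 9.39 A.

I_supply ≈ 9.39 A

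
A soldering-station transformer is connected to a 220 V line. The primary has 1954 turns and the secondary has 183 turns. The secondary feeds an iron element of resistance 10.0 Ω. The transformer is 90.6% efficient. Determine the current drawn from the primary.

I_p ≈ 0.213 A

V_s = 220 × 183/1954 = 20.604 V.
I_s = V_s/R = 20.604/10.0 = 2.0604 A.
P_out = V_s I_s = 20.604 × 2.0604 = 42.452 W.
P_in = P_out/η = 42.452/0.906 = 46.857 W.
I_p = P_in/V_p = 46.857/220 = 0.213 A.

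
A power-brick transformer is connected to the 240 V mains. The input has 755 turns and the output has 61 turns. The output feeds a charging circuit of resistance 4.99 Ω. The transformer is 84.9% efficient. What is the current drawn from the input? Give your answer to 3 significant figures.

I_in ≈ 0.370 A

V_out = 240 × 61/755 = 19.391 V.
I_out = V_out/R = 19.391/4.99 = 3.8859 A.
P_out = V_out I_out = 19.391 × 3.8859 = 75.351 W.
P_in = P_out/η = 75.351/0.849 = 88.752 W.
I_in = P_in/V_in = 88.752/240 = 0.370 A.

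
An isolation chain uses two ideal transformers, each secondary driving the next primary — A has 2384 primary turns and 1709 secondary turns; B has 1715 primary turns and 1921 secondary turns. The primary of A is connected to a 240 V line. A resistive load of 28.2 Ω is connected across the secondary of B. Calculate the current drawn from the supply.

After A: V = 240.00 × 1709/2384 = 172.05 V.
After B: V = 172.05 × 1921/1715 = 192.71 V.
I_load = 192.71/28.2 = 6.8338 A, so P_out = 192.71 × 6.8338 = 1317.0 W.
All ideal ⇒ P_in = P_out, so I_supply = 1317.0/240 = 5.49 A.

I_supply ≈ 5.49 A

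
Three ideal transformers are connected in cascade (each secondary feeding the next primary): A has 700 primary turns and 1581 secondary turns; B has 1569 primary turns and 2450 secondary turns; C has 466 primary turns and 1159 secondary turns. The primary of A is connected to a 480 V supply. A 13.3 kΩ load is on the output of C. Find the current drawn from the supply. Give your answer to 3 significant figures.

I_supply ≈ 2.78 A

After A: V = 480.00 × 1581/700 = 1084.1 V.
After B: V = 1084.1 × 2450/1569 = 1692.8 V.
After C: V = 1692.8 × 1159/466 = 4210.3 V.
I_load = 4210.3/13300 = 0.31657 A, so P_out = 4210.3 × 0.31657 = 1332.8 W.
All ideal ⇒ P_in = P_out, so I_supply = 1332.8/480 = 2.78 A.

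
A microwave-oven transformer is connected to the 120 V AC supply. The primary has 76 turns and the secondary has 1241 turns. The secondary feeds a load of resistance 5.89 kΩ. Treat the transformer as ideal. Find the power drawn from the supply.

P ≈ 652 W

V_s = V_p × N_s/N_p = 120 × 1241/76 = 1959.5 V.
I_s = V_s/R = 1959.5/5890 = 0.33268 A.
I_p = I_s × N_s/N_p = 0.33268 × 1241/76 = 5.4323 A.
P = V_p I_p = 120 × 5.4323 = 652 W.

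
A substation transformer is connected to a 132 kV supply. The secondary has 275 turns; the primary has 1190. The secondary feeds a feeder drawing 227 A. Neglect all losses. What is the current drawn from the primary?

For an ideal transformer I_p N_p = I_s N_s, so I_p = 227 × 275/1190 = 52.5 A.

I_p ≈ 52.5 A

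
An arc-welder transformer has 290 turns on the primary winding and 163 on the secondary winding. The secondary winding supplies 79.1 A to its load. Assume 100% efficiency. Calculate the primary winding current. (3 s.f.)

For an ideal transformer I_p/I_s = N_s/N_p, so I_p = 79.1 × 163/290 = 44.5 A.

I_p ≈ 44.5 A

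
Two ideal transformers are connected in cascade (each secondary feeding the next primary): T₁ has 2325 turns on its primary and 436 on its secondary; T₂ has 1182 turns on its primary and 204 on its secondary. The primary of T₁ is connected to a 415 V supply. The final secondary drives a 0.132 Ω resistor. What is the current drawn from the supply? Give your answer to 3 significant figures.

I_supply ≈ 3.29 A

Secondary of T₁: V = 415.00 × 436/2325 = 77.824 V.
Secondary of T₂: V = 77.824 × 204/1182 = 13.431 V.
I_load = 13.431/0.132 = 101.75 A, so P_out = 13.431 × 101.75 = 1366.7 W.
All ideal ⇒ P_in = P_out, so I_supply = 1366.7/415 = 3.29 A.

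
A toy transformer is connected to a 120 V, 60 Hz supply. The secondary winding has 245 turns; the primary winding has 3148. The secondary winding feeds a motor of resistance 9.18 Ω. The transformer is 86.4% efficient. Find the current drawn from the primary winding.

V_s = 120 × 245/3148 = 9.3393 V.
I_s = V_s/R = 9.3393/9.18 = 1.0173 A.
P_out = V_s I_s = 9.3393 × 1.0173 = 9.5013 W.
P_in = P_out/η = 9.5013/0.864 = 10.997 W.
I_p = P_in/V_p = 10.997/120 = 0.0916 A.

I_p ≈ 0.0916 A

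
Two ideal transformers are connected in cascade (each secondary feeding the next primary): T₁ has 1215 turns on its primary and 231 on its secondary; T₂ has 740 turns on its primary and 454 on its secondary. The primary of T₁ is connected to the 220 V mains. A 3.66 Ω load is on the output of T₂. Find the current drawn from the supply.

Secondary of T₁: V = 220.00 × 231/1215 = 41.827 V.
Secondary of T₂: V = 41.827 × 454/740 = 25.662 V.
I_load = 25.662/3.66 = 7.0113 A, so P_out = 25.662 × 7.0113 = 179.92 W.
All ideal ⇒ P_in = P_out, so I_supply = 179.92/220 = 0.818 A.

I_supply ≈ 0.818 A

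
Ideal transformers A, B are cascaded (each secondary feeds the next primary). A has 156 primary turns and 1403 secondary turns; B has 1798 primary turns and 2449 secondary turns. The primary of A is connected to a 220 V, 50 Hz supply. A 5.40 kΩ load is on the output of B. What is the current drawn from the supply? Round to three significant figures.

Secondary of A: V = 220.00 × 1403/156 = 1978.6 V.
Secondary of B: V = 1978.6 × 2449/1798 = 2695.0 V.
I_load = 2695.0/5400 = 0.49907 A, so P_out = 2695.0 × 0.49907 = 1345.0 W.
All ideal ⇒ P_in = P_out, so I_supply = 1345.0/220 = 6.11 A.

I_supply ≈ 6.11 A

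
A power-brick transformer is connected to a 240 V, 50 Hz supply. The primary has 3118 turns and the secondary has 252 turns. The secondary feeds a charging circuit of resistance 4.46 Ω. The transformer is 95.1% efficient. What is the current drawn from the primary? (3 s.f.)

I_p ≈ 0.370 A

V_s = 240 × 252/3118 = 19.397 V.
I_s = V_s/R = 19.397/4.46 = 4.3491 A.
P_out = V_s I_s = 19.397 × 4.3491 = 84.360 W.
P_in = P_out/η = 84.360/0.951 = 88.707 W.
I_p = P_in/V_p = 88.707/240 = 0.370 A.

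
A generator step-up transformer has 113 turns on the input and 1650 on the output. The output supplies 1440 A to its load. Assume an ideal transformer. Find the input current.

For an ideal transformer I_in/I_out = N_out/N_in, so I_in = 1440 × 1650/113 = 21000 A.

I_in ≈ 21000 A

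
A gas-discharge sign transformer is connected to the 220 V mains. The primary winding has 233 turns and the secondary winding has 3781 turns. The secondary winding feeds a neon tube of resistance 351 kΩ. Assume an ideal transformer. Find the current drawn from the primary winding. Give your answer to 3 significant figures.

V_s = V_p × N_s/N_p = 220 × 3781/233 = 3570.0 V.
I_s = V_s/R = 3570.0/351000 = 0.010171 A.
For an ideal transformer I_p N_p = I_s N_s, so I_p = 0.010171 × 3781/233 = 0.165 A.

I_p ≈ 0.165 A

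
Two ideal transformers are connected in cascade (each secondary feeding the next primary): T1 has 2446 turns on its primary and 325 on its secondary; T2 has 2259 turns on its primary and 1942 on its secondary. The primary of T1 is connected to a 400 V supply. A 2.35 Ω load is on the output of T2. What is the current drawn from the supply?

I_supply ≈ 2.22 A

After T1: V = 400.00 × 325/2446 = 53.148 V.
After T2: V = 53.148 × 1942/2259 = 45.690 V.
I_load = 45.690/2.35 = 19.442 A, so P_out = 45.690 × 19.442 = 888.33 W.
All ideal ⇒ P_in = P_out, so I_supply = 888.33/400 = 2.22 A.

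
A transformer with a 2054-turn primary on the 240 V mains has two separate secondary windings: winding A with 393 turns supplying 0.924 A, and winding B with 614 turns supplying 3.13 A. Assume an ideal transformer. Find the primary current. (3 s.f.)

V_A = 240 × 393/2054 = 45.920 V; V_B = 240 × 614/2054 = 71.743 V.
P_out = V_A I_A + V_B I_B = 45.920×0.924 + 71.743×3.13 = 42.430 + 224.56 = 266.99 W.
Ideal ⇒ P_in = P_out, so I_p = P_out/V_p = 266.99/240 = 1.11 A.

I_p ≈ 1.11 A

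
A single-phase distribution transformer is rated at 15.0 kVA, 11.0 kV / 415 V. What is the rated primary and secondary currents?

I_p = S/V_p = 15000/11000 = 1.36 A.
I_s = S/V_s = 15000/415 = 36.1 A.

I_p ≈ 1.36 A, I_s ≈ 36.1 A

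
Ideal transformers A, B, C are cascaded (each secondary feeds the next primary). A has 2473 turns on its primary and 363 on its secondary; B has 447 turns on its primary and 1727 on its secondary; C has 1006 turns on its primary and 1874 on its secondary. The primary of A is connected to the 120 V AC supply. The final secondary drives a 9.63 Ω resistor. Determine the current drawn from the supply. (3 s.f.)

After A: V = 120.00 × 363/2473 = 17.614 V.
After B: V = 17.614 × 1727/447 = 68.053 V.
After C: V = 68.053 × 1874/1006 = 126.77 V.
I_load = 126.77/9.63 = 13.164 A, so P_out = 126.77 × 13.164 = 1668.8 W.
All ideal ⇒ P_in = P_out, so I_supply = 1668.8/120 = 13.9 A.

I_supply ≈ 13.9 A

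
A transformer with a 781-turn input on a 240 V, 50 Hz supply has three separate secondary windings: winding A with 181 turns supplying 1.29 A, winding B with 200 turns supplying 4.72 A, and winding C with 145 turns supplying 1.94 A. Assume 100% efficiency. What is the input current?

I_in ≈ 1.87 A

V_A = 240 × 181/781 = 55.621 V; V_B = 240 × 200/781 = 61.460 V; V_C = 240 × 145/781 = 44.558 V.
P_out = V_A I_A + V_B I_B + V_C I_C = 55.621×1.29 + 61.460×4.72 + 44.558×1.94 = 71.751 + 290.09 + 86.443 = 448.28 W.
Ideal ⇒ P_in = P_out, so I_in = P_out/V_in = 448.28/240 = 1.87 A.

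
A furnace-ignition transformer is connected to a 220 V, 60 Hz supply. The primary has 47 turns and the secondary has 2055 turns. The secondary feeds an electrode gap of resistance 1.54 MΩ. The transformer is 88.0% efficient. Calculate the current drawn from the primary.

V_s = 220 × 2055/47 = 9619.1 V.
I_s = V_s/R = 9619.1/(1.54×10^6) = 0.0062462 A.
P_out = V_s I_s = 9619.1 × 0.0062462 = 60.083 W.
P_in = P_out/η = 60.083/0.880 = 68.276 W.
I_p = P_in/V_p = 68.276/220 = 0.310 A.

I_p ≈ 0.310 A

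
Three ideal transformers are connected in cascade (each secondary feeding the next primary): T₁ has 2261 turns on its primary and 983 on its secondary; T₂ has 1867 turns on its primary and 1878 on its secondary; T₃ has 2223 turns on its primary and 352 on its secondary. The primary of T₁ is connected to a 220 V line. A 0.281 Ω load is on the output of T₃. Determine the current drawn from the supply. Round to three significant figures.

After T₁: V = 220.00 × 983/2261 = 95.648 V.
After T₂: V = 95.648 × 1878/1867 = 96.211 V.
After T₃: V = 96.211 × 352/2223 = 15.235 V.
I_load = 15.235/0.281 = 54.216 A, so P_out = 15.235 × 54.216 = 825.95 W.
All ideal ⇒ P_in = P_out, so I_supply = 825.95/220 = 3.75 A.

I_supply ≈ 3.75 A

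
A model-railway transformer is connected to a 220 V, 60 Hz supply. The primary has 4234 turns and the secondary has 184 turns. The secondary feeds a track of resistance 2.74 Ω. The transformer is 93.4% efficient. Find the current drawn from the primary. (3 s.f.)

I_p ≈ 0.162 A

V_s = 220 × 184/4234 = 9.5607 V.
I_s = V_s/R = 9.5607/2.74 = 3.4893 A.
P_out = V_s I_s = 9.5607 × 3.4893 = 33.360 W.
P_in = P_out/η = 33.360/0.934 = 35.718 W.
I_p = P_in/V_p = 35.718/220 = 0.162 A.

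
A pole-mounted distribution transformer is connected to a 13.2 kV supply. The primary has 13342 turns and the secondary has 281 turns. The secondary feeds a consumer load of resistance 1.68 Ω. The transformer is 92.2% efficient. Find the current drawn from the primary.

V_s = 13200 × 281/13342 = 278.01 V.
I_s = V_s/R = 278.01/1.68 = 165.48 A.
P_out = V_s I_s = 278.01 × 165.48 = 46005 W.
P_in = P_out/η = 46005/0.922 = 49897 W.
I_p = P_in/V_p = 49897/13200 = 3.78 A.

I_p ≈ 3.78 A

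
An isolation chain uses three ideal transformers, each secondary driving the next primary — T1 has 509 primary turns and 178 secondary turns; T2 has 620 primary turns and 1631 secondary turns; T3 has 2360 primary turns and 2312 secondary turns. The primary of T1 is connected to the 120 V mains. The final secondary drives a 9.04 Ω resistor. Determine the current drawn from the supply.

I_supply ≈ 10.8 A

After T1: V = 120.00 × 178/509 = 41.965 V.
After T2: V = 41.965 × 1631/620 = 110.39 V.
After T3: V = 110.39 × 2312/2360 = 108.15 V.
I_load = 108.15/9.04 = 11.963 A, so P_out = 108.15 × 11.963 = 1293.8 W.
All ideal ⇒ P_in = P_out, so I_supply = 1293.8/120 = 10.8 A.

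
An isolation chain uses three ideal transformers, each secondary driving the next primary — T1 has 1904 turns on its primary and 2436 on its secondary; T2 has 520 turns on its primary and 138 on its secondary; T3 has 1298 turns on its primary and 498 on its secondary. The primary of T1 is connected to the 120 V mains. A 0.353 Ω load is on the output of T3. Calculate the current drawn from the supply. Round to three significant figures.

I_supply ≈ 5.77 A

After T1: V = 120.00 × 2436/1904 = 153.53 V.
After T2: V = 153.53 × 138/520 = 40.744 V.
After T3: V = 40.744 × 498/1298 = 15.632 V.
I_load = 15.632/0.353 = 44.284 A, so P_out = 15.632 × 44.284 = 692.26 W.
All ideal ⇒ P_in = P_out, so I_supply = 692.26/120 = 5.77 A.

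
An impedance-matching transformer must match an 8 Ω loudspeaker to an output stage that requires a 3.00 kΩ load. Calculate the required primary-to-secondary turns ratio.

Z_p/Z_s = (N_p/N_s)², so N_p/N_s = √(3000/8) = √375 = 19.4.

N_p/N_s ≈ 19.4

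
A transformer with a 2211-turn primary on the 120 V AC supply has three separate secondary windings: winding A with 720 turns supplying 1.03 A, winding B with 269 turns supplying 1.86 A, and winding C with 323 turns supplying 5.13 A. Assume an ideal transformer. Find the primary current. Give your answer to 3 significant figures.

I_p ≈ 1.31 A

V_A = 120 × 720/2211 = 39.077 V; V_B = 120 × 269/2211 = 14.600 V; V_C = 120 × 323/2211 = 17.531 V.
P_out = V_A I_A + V_B I_B + V_C I_C = 39.077×1.03 + 14.600×1.86 + 17.531×5.13 = 40.250 + 27.155 + 89.932 = 157.34 W.
Ideal ⇒ P_in = P_out, so I_p = P_out/V_p = 157.34/120 = 1.31 A.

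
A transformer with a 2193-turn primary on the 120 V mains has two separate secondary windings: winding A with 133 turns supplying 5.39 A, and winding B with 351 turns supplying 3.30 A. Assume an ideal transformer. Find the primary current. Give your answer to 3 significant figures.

V_A = 120 × 133/2193 = 7.2777 V; V_B = 120 × 351/2193 = 19.207 V.
P_out = V_A I_A + V_B I_B = 7.2777×5.39 + 19.207×3.30 = 39.227 + 63.382 = 102.61 W.
Ideal ⇒ P_in = P_out, so I_p = P_out/V_p = 102.61/120 = 0.855 A.

I_p ≈ 0.855 A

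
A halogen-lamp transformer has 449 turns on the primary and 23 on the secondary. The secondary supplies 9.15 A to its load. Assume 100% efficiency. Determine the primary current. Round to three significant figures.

I_p ≈ 0.469 A

For an ideal transformer I_p/I_s = N_s/N_p, so I_p = 9.15 × 23/449 = 0.469 A.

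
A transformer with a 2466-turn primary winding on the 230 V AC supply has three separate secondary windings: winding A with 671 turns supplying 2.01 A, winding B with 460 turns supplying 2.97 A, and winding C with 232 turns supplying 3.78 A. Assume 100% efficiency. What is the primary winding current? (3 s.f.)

V_A = 230 × 671/2466 = 62.583 V; V_B = 230 × 460/2466 = 42.903 V; V_C = 230 × 232/2466 = 21.638 V.
P_out = V_A I_A + V_B I_B + V_C I_C = 62.583×2.01 + 42.903×2.97 + 21.638×3.78 = 125.79 + 127.42 + 81.793 = 335.01 W.
Ideal ⇒ P_in = P_out, so I_p = P_out/V_p = 335.01/230 = 1.46 A.

I_p ≈ 1.46 A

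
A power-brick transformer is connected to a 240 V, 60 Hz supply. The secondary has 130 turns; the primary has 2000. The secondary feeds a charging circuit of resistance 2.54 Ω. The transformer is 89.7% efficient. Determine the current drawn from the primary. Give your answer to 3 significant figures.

I_p ≈ 0.445 A

V_s = 240 × 130/2000 = 15.600 V.
I_s = V_s/R = 15.600/2.54 = 6.1417 A.
P_out = V_s I_s = 15.600 × 6.1417 = 95.811 W.
P_in = P_out/η = 95.811/0.897 = 106.81 W.
I_p = P_in/V_p = 106.81/240 = 0.445 A.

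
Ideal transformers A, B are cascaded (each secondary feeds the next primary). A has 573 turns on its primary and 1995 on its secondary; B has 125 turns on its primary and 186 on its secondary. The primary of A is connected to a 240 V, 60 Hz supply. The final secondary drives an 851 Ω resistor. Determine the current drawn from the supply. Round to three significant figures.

I_supply ≈ 7.57 A

Secondary of A: V = 240.00 × 1995/573 = 835.60 V.
Secondary of B: V = 835.60 × 186/125 = 1243.4 V.
I_load = 1243.4/851 = 1.4611 A, so P_out = 1243.4 × 1.4611 = 1816.7 W.
All ideal ⇒ P_in = P_out, so I_supply = 1816.7/240 = 7.57 A.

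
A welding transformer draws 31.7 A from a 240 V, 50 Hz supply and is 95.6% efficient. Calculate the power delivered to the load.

P_in = V_in I_in = 240 × 31.7 = 7608.0 W.
P_out = η P_in = 0.956 × 7608.0 = 7270 W.

P_out ≈ 7270 W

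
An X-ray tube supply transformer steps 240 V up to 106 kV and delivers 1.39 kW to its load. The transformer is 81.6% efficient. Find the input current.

P_in = P_out/η = 1390/0.816 = 1703.4 W.
I_in = P_in/V_in = 1703.4/240 = 7.10 A.

I_in ≈ 7.10 A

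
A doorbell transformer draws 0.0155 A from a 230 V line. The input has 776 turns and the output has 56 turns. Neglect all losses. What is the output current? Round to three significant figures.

I_out/I_in = N_in/N_out, so I_out = 0.0155 × 776/56 = 0.215 A.

I_out ≈ 0.215 A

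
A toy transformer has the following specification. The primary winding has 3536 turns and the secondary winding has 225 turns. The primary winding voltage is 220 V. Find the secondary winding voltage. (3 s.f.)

V_s/V_p = N_s/N_p, so V_s = 220 × 225/3536 = 14.0 V.

V_s ≈ 14.0 V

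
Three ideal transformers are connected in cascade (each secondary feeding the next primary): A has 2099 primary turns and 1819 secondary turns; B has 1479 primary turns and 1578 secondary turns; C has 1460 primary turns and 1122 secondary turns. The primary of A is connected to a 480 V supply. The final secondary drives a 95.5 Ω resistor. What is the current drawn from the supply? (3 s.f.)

I_supply ≈ 2.54 A

Secondary of A: V = 480.00 × 1819/2099 = 415.97 V.
Secondary of B: V = 415.97 × 1578/1479 = 443.81 V.
Secondary of C: V = 443.81 × 1122/1460 = 341.07 V.
I_load = 341.07/95.5 = 3.5714 A, so P_out = 341.07 × 3.5714 = 1218.1 W.
All ideal ⇒ P_in = P_out, so I_supply = 1218.1/480 = 2.54 A.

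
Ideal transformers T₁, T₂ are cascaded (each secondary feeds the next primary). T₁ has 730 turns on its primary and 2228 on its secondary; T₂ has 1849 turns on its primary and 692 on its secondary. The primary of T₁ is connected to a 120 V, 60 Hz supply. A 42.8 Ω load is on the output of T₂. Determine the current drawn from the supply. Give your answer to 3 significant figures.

I_supply ≈ 3.66 A

After T₁: V = 120.00 × 2228/730 = 366.25 V.
After T₂: V = 366.25 × 692/1849 = 137.07 V.
I_load = 137.07/42.8 = 3.2026 A, so P_out = 137.07 × 3.2026 = 438.98 W.
All ideal ⇒ P_in = P_out, so I_supply = 438.98/120 = 3.66 A.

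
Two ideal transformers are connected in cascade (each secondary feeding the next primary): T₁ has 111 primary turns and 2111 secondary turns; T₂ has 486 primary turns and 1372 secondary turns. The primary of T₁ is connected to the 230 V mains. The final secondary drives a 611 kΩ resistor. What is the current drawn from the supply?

I_supply ≈ 1.09 A

Secondary of T₁: V = 230.00 × 2111/111 = 4374.1 V.
Secondary of T₂: V = 4374.1 × 1372/486 = 12348 V.
I_load = 12348/611000 = 0.020210 A, so P_out = 12348 × 0.020210 = 249.56 W.
All ideal ⇒ P_in = P_out, so I_supply = 249.56/230 = 1.09 A.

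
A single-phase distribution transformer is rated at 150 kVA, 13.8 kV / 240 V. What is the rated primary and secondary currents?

I_p = S/V_p = 150000/13800 = 10.9 A.
I_s = S/V_s = 150000/240 = 625 A.

I_p ≈ 10.9 A, I_s ≈ 625 A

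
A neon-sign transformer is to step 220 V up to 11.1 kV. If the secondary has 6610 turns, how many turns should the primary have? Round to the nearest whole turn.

N_p = 131 turns

N_p/N_s = V_p/V_s, so N_p = 6610 × 220/11100 = 131.0 ≈ 131 turns.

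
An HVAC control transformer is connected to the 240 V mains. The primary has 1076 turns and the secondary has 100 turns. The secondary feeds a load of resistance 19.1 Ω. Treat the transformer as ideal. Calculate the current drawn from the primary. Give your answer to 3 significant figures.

V_s = V_p × N_s/N_p = 240 × 100/1076 = 22.305 V.
I_s = V_s/R = 22.305/19.1 = 1.1678 A.
For an ideal transformer I_p N_p = I_s N_s, so I_p = 1.1678 × 100/1076 = 0.109 A.

I_p ≈ 0.109 A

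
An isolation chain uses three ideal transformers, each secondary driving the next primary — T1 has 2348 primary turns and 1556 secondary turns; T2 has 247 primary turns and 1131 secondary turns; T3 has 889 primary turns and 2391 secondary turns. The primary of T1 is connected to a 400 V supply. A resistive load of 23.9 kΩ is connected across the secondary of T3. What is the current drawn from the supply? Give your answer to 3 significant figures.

I_supply ≈ 1.11 A

Secondary of T1: V = 400.00 × 1556/2348 = 265.08 V.
Secondary of T2: V = 265.08 × 1131/247 = 1213.8 V.
Secondary of T3: V = 1213.8 × 2391/889 = 3264.5 V.
I_load = 3264.5/23900 = 0.13659 A, so P_out = 3264.5 × 0.13659 = 445.89 W.
All ideal ⇒ P_in = P_out, so I_supply = 445.89/400 = 1.11 A.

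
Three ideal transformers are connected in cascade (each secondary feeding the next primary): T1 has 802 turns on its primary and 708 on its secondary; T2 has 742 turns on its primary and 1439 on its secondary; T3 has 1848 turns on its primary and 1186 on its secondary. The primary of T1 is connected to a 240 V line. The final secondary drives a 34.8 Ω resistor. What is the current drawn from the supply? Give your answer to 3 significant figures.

I_supply ≈ 8.33 A

Secondary of T1: V = 240.00 × 708/802 = 211.87 V.
Secondary of T2: V = 211.87 × 1439/742 = 410.89 V.
Secondary of T3: V = 410.89 × 1186/1848 = 263.70 V.
I_load = 263.70/34.8 = 7.5776 A, so P_out = 263.70 × 7.5776 = 1998.2 W.
All ideal ⇒ P_in = P_out, so I_supply = 1998.2/240 = 8.33 A.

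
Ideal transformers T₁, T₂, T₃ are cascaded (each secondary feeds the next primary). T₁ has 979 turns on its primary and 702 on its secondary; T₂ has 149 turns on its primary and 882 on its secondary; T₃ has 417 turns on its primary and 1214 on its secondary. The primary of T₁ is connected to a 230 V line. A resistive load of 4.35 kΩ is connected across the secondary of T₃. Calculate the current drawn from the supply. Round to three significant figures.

I_supply ≈ 8.07 A

After T₁: V = 230.00 × 702/979 = 164.92 V.
After T₂: V = 164.92 × 882/149 = 976.26 V.
After T₃: V = 976.26 × 1214/417 = 2842.2 V.
I_load = 2842.2/4350 = 0.65337 A, so P_out = 2842.2 × 0.65337 = 1857.0 W.
All ideal ⇒ P_in = P_out, so I_supply = 1857.0/230 = 8.07 A.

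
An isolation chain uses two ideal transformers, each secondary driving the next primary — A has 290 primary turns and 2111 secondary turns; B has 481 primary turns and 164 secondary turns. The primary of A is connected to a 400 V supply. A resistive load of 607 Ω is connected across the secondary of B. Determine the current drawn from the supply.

I_supply ≈ 4.06 A

After A: V = 400.00 × 2111/290 = 2911.7 V.
After B: V = 2911.7 × 164/481 = 992.77 V.
I_load = 992.77/607 = 1.6355 A, so P_out = 992.77 × 1.6355 = 1623.7 W.
All ideal ⇒ P_in = P_out, so I_supply = 1623.7/400 = 4.06 A.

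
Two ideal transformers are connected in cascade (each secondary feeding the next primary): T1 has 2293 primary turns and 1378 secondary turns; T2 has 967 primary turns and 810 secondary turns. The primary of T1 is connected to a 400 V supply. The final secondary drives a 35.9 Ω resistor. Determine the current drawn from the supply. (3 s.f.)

I_supply ≈ 2.82 A

Secondary of T1: V = 400.00 × 1378/2293 = 240.38 V.
Secondary of T2: V = 240.38 × 810/967 = 201.36 V.
I_load = 201.36/35.9 = 5.6088 A, so P_out = 201.36 × 5.6088 = 1129.4 W.
All ideal ⇒ P_in = P_out, so I_supply = 1129.4/400 = 2.82 A.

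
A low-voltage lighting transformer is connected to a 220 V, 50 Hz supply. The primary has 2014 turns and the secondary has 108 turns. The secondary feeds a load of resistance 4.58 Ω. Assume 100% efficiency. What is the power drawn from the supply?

V_s = V_p × N_s/N_p = 220 × 108/2014 = 11.797 V.
I_s = V_s/R = 11.797/4.58 = 2.5759 A.
I_p = I_s × N_s/N_p = 2.5759 × 108/2014 = 0.13813 A.
P = V_p I_p = 220 × 0.13813 = 30.4 W.

P ≈ 30.4 W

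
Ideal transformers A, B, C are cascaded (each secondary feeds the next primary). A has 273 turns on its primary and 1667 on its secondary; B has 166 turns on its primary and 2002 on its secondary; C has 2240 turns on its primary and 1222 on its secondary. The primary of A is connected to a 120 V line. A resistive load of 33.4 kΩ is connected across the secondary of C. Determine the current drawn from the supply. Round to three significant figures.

Secondary of A: V = 120.00 × 1667/273 = 732.75 V.
Secondary of B: V = 732.75 × 2002/166 = 8837.1 V.
Secondary of C: V = 8837.1 × 1222/2240 = 4821.0 V.
I_load = 4821.0/33400 = 0.14434 A, so P_out = 4821.0 × 0.14434 = 695.86 W.
All ideal ⇒ P_in = P_out, so I_supply = 695.86/120 = 5.80 A.

I_supply ≈ 5.80 A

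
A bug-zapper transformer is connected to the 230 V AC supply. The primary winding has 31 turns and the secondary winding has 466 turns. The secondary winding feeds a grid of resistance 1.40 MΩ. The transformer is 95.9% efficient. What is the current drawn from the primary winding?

V_s = 230 × 466/31 = 3457.4 V.
I_s = V_s/R = 3457.4/(1.40×10^6) = 0.0024696 A.
P_out = V_s I_s = 3457.4 × 0.0024696 = 8.5384 W.
P_in = P_out/η = 8.5384/0.959 = 8.9034 W.
I_p = P_in/V_p = 8.9034/230 = 0.0387 A.

I_p ≈ 0.0387 A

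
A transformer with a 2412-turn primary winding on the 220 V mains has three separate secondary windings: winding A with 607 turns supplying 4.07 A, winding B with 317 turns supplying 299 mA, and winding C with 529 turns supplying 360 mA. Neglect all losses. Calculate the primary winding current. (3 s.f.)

V_A = 220 × 607/2412 = 55.365 V; V_B = 220 × 317/2412 = 28.914 V; V_C = 220 × 529/2412 = 48.250 V.
P_out = V_A I_A + V_B I_B + V_C I_C = 55.365×4.07 + 28.914×0.299 + 48.250×0.360 = 225.33 + 8.6452 + 17.370 = 251.35 W.
Ideal ⇒ P_in = P_out, so I_p = P_out/V_p = 251.35/220 = 1.14 A.

I_p ≈ 1.14 A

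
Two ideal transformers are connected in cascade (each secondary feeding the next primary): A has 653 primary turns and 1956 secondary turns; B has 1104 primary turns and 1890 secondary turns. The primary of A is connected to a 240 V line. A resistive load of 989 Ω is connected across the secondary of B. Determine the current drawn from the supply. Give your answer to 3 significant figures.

After A: V = 240.00 × 1956/653 = 718.90 V.
After B: V = 718.90 × 1890/1104 = 1230.7 V.
I_load = 1230.7/989 = 1.2444 A, so P_out = 1230.7 × 1.2444 = 1531.5 W.
All ideal ⇒ P_in = P_out, so I_supply = 1531.5/240 = 6.38 A.

I_supply ≈ 6.38 A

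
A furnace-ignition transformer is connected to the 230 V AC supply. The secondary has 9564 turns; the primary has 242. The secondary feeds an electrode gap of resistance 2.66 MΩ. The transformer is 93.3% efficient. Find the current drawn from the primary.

V_s = 230 × 9564/242 = 9089.8 V.
I_s = V_s/R = 9089.8/(2.66×10^6) = 0.0034172 A.
P_out = V_s I_s = 9089.8 × 0.0034172 = 31.062 W.
P_in = P_out/η = 31.062/0.933 = 33.292 W.
I_p = P_in/V_p = 33.292/230 = 0.145 A.

I_p ≈ 0.145 A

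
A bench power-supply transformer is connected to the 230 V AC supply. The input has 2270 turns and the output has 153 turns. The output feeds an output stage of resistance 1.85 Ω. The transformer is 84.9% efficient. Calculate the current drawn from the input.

V_out = 230 × 153/2270 = 15.502 V.
I_out = V_out/R = 15.502/1.85 = 8.3796 A.
P_out = V_out I_out = 15.502 × 8.3796 = 129.90 W.
P_in = P_out/η = 129.90/0.849 = 153.01 W.
I_in = P_in/V_in = 153.01/230 = 0.665 A.

I_in ≈ 0.665 A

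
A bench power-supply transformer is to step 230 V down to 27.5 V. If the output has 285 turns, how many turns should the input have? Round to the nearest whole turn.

N_in/N_out = V_in/V_out, so N_in = 285 × 230/27.5 = 2383.6 ≈ 2384 turns.

N_in = 2384 turns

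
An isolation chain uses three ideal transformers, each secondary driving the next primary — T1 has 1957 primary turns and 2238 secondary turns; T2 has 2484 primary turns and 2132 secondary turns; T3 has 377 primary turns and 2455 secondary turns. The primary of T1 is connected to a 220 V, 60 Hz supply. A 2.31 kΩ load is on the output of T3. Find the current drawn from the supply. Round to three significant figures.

Secondary of T1: V = 220.00 × 2238/1957 = 251.59 V.
Secondary of T2: V = 251.59 × 2132/2484 = 215.94 V.
Secondary of T3: V = 215.94 × 2455/377 = 1406.2 V.
I_load = 1406.2/2310 = 0.60873 A, so P_out = 1406.2 × 0.60873 = 855.98 W.
All ideal ⇒ P_in = P_out, so I_supply = 855.98/220 = 3.89 A.

I_supply ≈ 3.89 A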